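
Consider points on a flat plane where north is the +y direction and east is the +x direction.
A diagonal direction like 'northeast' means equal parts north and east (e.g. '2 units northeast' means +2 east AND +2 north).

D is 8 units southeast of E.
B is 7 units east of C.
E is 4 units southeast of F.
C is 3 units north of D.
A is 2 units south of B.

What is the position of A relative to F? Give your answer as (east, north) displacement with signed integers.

Place F at the origin (east=0, north=0).
  E is 4 units southeast of F: delta (east=+4, north=-4); E at (east=4, north=-4).
  D is 8 units southeast of E: delta (east=+8, north=-8); D at (east=12, north=-12).
  C is 3 units north of D: delta (east=+0, north=+3); C at (east=12, north=-9).
  B is 7 units east of C: delta (east=+7, north=+0); B at (east=19, north=-9).
  A is 2 units south of B: delta (east=+0, north=-2); A at (east=19, north=-11).
Therefore A relative to F: (east=19, north=-11).

Answer: A is at (east=19, north=-11) relative to F.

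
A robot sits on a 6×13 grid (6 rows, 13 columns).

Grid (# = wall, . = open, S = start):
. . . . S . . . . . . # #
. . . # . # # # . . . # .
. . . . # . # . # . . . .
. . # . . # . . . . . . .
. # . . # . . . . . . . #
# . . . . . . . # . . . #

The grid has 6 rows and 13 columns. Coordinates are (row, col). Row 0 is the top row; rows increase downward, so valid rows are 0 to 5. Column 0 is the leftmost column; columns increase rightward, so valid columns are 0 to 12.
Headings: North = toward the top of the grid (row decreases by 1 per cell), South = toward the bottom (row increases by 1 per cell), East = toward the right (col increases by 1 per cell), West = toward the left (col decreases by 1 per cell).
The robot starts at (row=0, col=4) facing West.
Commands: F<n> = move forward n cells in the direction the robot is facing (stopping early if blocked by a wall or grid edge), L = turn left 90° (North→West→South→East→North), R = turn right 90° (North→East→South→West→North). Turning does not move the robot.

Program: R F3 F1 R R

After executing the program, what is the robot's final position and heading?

Start: (row=0, col=4), facing West
  R: turn right, now facing North
  F3: move forward 0/3 (blocked), now at (row=0, col=4)
  F1: move forward 0/1 (blocked), now at (row=0, col=4)
  R: turn right, now facing East
  R: turn right, now facing South
Final: (row=0, col=4), facing South

Answer: Final position: (row=0, col=4), facing South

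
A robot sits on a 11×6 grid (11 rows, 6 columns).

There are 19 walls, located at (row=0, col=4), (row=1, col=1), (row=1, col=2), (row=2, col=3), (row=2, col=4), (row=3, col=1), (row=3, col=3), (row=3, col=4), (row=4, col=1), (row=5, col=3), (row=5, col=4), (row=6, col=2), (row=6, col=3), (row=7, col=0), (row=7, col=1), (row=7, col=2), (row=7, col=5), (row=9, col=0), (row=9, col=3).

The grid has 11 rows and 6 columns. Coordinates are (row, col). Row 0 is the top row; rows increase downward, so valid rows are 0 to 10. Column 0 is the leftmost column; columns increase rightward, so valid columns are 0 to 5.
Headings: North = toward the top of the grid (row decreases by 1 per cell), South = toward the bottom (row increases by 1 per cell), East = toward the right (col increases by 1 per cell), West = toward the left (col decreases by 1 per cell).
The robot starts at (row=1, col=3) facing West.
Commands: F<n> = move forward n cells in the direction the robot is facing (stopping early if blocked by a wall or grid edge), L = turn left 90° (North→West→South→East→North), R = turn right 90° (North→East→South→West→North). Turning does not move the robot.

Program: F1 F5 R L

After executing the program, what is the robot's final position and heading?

Answer: Final position: (row=1, col=3), facing West

Derivation:
Start: (row=1, col=3), facing West
  F1: move forward 0/1 (blocked), now at (row=1, col=3)
  F5: move forward 0/5 (blocked), now at (row=1, col=3)
  R: turn right, now facing North
  L: turn left, now facing West
Final: (row=1, col=3), facing West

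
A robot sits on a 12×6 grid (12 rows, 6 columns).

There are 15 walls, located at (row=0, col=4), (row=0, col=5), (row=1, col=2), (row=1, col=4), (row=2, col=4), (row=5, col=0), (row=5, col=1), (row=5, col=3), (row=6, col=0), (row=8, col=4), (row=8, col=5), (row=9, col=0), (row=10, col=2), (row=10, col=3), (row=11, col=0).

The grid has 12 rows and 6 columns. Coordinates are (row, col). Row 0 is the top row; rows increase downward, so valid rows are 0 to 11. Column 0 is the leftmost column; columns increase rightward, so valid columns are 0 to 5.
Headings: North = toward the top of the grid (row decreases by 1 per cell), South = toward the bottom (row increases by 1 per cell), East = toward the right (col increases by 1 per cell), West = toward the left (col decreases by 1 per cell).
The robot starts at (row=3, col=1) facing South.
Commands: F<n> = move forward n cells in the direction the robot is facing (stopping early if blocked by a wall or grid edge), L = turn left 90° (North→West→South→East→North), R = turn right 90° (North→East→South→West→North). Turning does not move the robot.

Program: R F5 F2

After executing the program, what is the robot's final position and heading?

Start: (row=3, col=1), facing South
  R: turn right, now facing West
  F5: move forward 1/5 (blocked), now at (row=3, col=0)
  F2: move forward 0/2 (blocked), now at (row=3, col=0)
Final: (row=3, col=0), facing West

Answer: Final position: (row=3, col=0), facing West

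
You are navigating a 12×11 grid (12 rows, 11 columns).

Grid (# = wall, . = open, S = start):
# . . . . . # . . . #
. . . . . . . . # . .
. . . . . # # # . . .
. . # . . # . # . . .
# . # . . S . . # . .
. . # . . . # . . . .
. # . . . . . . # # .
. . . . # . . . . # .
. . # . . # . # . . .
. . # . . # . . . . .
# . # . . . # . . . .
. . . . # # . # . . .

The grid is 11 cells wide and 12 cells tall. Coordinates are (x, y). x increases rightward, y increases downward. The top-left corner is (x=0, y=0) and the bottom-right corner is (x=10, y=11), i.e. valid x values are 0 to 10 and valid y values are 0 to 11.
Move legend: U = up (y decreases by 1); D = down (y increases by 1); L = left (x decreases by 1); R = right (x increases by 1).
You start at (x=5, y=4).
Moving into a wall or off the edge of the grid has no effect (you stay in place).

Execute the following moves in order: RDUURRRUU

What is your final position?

Answer: Final position: (x=6, y=3)

Derivation:
Start: (x=5, y=4)
  R (right): (x=5, y=4) -> (x=6, y=4)
  D (down): blocked, stay at (x=6, y=4)
  U (up): (x=6, y=4) -> (x=6, y=3)
  U (up): blocked, stay at (x=6, y=3)
  [×3]R (right): blocked, stay at (x=6, y=3)
  U (up): blocked, stay at (x=6, y=3)
  U (up): blocked, stay at (x=6, y=3)
Final: (x=6, y=3)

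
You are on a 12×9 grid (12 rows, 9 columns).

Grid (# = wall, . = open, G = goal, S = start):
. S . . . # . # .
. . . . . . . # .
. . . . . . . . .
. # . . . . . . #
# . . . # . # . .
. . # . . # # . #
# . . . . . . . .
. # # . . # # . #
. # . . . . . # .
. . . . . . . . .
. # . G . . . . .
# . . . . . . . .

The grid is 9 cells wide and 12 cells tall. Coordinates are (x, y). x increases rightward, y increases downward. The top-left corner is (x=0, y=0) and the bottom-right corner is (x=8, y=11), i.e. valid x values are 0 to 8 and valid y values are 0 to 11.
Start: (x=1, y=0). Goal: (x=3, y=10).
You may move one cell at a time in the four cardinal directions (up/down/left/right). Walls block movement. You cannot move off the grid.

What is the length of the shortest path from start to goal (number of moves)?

Answer: Shortest path length: 12

Derivation:
BFS from (x=1, y=0) until reaching (x=3, y=10):
  Distance 0: (x=1, y=0)
  Distance 1: (x=0, y=0), (x=2, y=0), (x=1, y=1)
  Distance 2: (x=3, y=0), (x=0, y=1), (x=2, y=1), (x=1, y=2)
  Distance 3: (x=4, y=0), (x=3, y=1), (x=0, y=2), (x=2, y=2)
  Distance 4: (x=4, y=1), (x=3, y=2), (x=0, y=3), (x=2, y=3)
  Distance 5: (x=5, y=1), (x=4, y=2), (x=3, y=3), (x=2, y=4)
  Distance 6: (x=6, y=1), (x=5, y=2), (x=4, y=3), (x=1, y=4), (x=3, y=4)
  Distance 7: (x=6, y=0), (x=6, y=2), (x=5, y=3), (x=1, y=5), (x=3, y=5)
  Distance 8: (x=7, y=2), (x=6, y=3), (x=5, y=4), (x=0, y=5), (x=4, y=5), (x=1, y=6), (x=3, y=6)
  Distance 9: (x=8, y=2), (x=7, y=3), (x=2, y=6), (x=4, y=6), (x=3, y=7)
  Distance 10: (x=8, y=1), (x=7, y=4), (x=5, y=6), (x=4, y=7), (x=3, y=8)
  Distance 11: (x=8, y=0), (x=8, y=4), (x=7, y=5), (x=6, y=6), (x=2, y=8), (x=4, y=8), (x=3, y=9)
  Distance 12: (x=7, y=6), (x=5, y=8), (x=2, y=9), (x=4, y=9), (x=3, y=10)  <- goal reached here
One shortest path (12 moves): (x=1, y=0) -> (x=2, y=0) -> (x=3, y=0) -> (x=3, y=1) -> (x=3, y=2) -> (x=3, y=3) -> (x=3, y=4) -> (x=3, y=5) -> (x=3, y=6) -> (x=3, y=7) -> (x=3, y=8) -> (x=3, y=9) -> (x=3, y=10)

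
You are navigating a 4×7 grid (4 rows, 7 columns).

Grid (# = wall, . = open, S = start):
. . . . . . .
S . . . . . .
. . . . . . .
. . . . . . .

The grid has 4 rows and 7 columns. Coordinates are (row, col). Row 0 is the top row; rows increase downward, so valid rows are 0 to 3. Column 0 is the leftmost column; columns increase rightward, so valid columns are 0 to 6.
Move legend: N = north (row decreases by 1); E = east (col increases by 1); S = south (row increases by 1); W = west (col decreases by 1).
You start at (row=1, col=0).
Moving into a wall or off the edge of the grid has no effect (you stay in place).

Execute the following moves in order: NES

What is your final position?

Start: (row=1, col=0)
  N (north): (row=1, col=0) -> (row=0, col=0)
  E (east): (row=0, col=0) -> (row=0, col=1)
  S (south): (row=0, col=1) -> (row=1, col=1)
Final: (row=1, col=1)

Answer: Final position: (row=1, col=1)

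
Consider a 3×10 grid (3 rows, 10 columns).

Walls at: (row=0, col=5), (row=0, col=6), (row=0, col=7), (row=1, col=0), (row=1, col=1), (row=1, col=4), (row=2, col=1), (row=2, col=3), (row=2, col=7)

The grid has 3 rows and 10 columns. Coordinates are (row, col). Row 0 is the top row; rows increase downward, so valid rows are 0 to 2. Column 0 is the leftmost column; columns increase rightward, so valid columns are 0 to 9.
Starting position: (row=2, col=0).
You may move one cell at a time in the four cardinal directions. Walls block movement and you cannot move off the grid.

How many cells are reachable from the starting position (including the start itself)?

Answer: Reachable cells: 1

Derivation:
BFS flood-fill from (row=2, col=0):
  Distance 0: (row=2, col=0)
Total reachable: 1 (grid has 21 open cells total)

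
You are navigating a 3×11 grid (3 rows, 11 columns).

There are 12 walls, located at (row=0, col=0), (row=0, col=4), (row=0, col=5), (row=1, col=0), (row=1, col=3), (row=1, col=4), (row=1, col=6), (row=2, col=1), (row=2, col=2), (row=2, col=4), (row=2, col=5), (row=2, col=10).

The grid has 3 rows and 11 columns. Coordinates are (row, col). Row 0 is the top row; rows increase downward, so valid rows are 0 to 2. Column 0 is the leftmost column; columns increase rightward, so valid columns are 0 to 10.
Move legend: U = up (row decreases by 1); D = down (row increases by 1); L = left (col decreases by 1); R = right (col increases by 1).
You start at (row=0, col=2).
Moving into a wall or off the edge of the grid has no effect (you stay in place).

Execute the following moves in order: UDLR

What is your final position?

Answer: Final position: (row=1, col=2)

Derivation:
Start: (row=0, col=2)
  U (up): blocked, stay at (row=0, col=2)
  D (down): (row=0, col=2) -> (row=1, col=2)
  L (left): (row=1, col=2) -> (row=1, col=1)
  R (right): (row=1, col=1) -> (row=1, col=2)
Final: (row=1, col=2)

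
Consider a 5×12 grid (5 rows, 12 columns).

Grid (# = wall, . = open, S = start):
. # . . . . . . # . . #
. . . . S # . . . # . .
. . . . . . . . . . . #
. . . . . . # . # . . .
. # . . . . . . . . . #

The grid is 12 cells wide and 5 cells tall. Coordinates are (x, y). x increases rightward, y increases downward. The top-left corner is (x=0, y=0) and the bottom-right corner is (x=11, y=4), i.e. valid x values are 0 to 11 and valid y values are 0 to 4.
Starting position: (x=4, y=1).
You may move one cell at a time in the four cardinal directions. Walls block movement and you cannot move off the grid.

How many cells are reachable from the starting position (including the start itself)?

Answer: Reachable cells: 50

Derivation:
BFS flood-fill from (x=4, y=1):
  Distance 0: (x=4, y=1)
  Distance 1: (x=4, y=0), (x=3, y=1), (x=4, y=2)
  Distance 2: (x=3, y=0), (x=5, y=0), (x=2, y=1), (x=3, y=2), (x=5, y=2), (x=4, y=3)
  Distance 3: (x=2, y=0), (x=6, y=0), (x=1, y=1), (x=2, y=2), (x=6, y=2), (x=3, y=3), (x=5, y=3), (x=4, y=4)
  Distance 4: (x=7, y=0), (x=0, y=1), (x=6, y=1), (x=1, y=2), (x=7, y=2), (x=2, y=3), (x=3, y=4), (x=5, y=4)
  Distance 5: (x=0, y=0), (x=7, y=1), (x=0, y=2), (x=8, y=2), (x=1, y=3), (x=7, y=3), (x=2, y=4), (x=6, y=4)
  Distance 6: (x=8, y=1), (x=9, y=2), (x=0, y=3), (x=7, y=4)
  Distance 7: (x=10, y=2), (x=9, y=3), (x=0, y=4), (x=8, y=4)
  Distance 8: (x=10, y=1), (x=10, y=3), (x=9, y=4)
  Distance 9: (x=10, y=0), (x=11, y=1), (x=11, y=3), (x=10, y=4)
  Distance 10: (x=9, y=0)
Total reachable: 50 (grid has 50 open cells total)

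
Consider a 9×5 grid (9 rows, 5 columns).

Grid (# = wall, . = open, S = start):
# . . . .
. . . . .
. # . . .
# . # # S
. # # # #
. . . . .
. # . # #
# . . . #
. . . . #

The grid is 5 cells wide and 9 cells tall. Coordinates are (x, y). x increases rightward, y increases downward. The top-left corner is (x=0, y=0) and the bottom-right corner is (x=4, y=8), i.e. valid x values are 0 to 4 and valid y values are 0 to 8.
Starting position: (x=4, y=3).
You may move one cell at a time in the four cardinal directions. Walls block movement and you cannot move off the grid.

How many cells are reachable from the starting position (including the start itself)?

BFS flood-fill from (x=4, y=3):
  Distance 0: (x=4, y=3)
  Distance 1: (x=4, y=2)
  Distance 2: (x=4, y=1), (x=3, y=2)
  Distance 3: (x=4, y=0), (x=3, y=1), (x=2, y=2)
  Distance 4: (x=3, y=0), (x=2, y=1)
  Distance 5: (x=2, y=0), (x=1, y=1)
  Distance 6: (x=1, y=0), (x=0, y=1)
  Distance 7: (x=0, y=2)
Total reachable: 14 (grid has 30 open cells total)

Answer: Reachable cells: 14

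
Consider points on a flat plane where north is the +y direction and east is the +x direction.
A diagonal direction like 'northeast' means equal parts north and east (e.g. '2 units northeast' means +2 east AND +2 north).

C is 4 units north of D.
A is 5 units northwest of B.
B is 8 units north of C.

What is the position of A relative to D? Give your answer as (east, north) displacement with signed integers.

Place D at the origin (east=0, north=0).
  C is 4 units north of D: delta (east=+0, north=+4); C at (east=0, north=4).
  B is 8 units north of C: delta (east=+0, north=+8); B at (east=0, north=12).
  A is 5 units northwest of B: delta (east=-5, north=+5); A at (east=-5, north=17).
Therefore A relative to D: (east=-5, north=17).

Answer: A is at (east=-5, north=17) relative to D.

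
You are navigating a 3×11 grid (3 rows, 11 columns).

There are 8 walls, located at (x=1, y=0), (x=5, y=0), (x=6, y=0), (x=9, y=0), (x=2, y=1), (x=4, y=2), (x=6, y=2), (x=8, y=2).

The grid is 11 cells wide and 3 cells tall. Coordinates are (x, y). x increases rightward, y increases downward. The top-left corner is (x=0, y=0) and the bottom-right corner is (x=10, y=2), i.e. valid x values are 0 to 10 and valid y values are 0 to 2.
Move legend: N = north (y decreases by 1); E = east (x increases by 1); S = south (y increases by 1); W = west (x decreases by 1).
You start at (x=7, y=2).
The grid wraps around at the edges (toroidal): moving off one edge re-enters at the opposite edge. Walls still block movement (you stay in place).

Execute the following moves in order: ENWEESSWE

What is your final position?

Answer: Final position: (x=8, y=1)

Derivation:
Start: (x=7, y=2)
  E (east): blocked, stay at (x=7, y=2)
  N (north): (x=7, y=2) -> (x=7, y=1)
  W (west): (x=7, y=1) -> (x=6, y=1)
  E (east): (x=6, y=1) -> (x=7, y=1)
  E (east): (x=7, y=1) -> (x=8, y=1)
  S (south): blocked, stay at (x=8, y=1)
  S (south): blocked, stay at (x=8, y=1)
  W (west): (x=8, y=1) -> (x=7, y=1)
  E (east): (x=7, y=1) -> (x=8, y=1)
Final: (x=8, y=1)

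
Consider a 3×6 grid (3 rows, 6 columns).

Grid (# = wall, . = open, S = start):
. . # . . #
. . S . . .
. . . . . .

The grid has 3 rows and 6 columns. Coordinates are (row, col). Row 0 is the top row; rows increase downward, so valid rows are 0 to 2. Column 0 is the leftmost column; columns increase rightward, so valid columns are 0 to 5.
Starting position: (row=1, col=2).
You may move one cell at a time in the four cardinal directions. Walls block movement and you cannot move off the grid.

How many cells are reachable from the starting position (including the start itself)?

BFS flood-fill from (row=1, col=2):
  Distance 0: (row=1, col=2)
  Distance 1: (row=1, col=1), (row=1, col=3), (row=2, col=2)
  Distance 2: (row=0, col=1), (row=0, col=3), (row=1, col=0), (row=1, col=4), (row=2, col=1), (row=2, col=3)
  Distance 3: (row=0, col=0), (row=0, col=4), (row=1, col=5), (row=2, col=0), (row=2, col=4)
  Distance 4: (row=2, col=5)
Total reachable: 16 (grid has 16 open cells total)

Answer: Reachable cells: 16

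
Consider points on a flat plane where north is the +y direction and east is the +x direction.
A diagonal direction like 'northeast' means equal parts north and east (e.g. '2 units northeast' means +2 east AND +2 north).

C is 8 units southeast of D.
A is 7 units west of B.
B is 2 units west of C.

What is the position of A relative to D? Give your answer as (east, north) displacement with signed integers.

Answer: A is at (east=-1, north=-8) relative to D.

Derivation:
Place D at the origin (east=0, north=0).
  C is 8 units southeast of D: delta (east=+8, north=-8); C at (east=8, north=-8).
  B is 2 units west of C: delta (east=-2, north=+0); B at (east=6, north=-8).
  A is 7 units west of B: delta (east=-7, north=+0); A at (east=-1, north=-8).
Therefore A relative to D: (east=-1, north=-8).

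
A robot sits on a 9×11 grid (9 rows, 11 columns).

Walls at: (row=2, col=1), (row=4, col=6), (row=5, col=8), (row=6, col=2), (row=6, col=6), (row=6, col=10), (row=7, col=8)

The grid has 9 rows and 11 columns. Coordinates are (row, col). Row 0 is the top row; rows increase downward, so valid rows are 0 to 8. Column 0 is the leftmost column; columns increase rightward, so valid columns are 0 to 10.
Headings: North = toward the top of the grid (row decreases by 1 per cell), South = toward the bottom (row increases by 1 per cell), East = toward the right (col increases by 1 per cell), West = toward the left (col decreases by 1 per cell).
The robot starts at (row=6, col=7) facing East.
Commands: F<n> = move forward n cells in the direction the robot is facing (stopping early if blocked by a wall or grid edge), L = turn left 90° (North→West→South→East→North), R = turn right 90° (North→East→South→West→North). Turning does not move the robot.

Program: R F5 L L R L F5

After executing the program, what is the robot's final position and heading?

Start: (row=6, col=7), facing East
  R: turn right, now facing South
  F5: move forward 2/5 (blocked), now at (row=8, col=7)
  L: turn left, now facing East
  L: turn left, now facing North
  R: turn right, now facing East
  L: turn left, now facing North
  F5: move forward 5, now at (row=3, col=7)
Final: (row=3, col=7), facing North

Answer: Final position: (row=3, col=7), facing North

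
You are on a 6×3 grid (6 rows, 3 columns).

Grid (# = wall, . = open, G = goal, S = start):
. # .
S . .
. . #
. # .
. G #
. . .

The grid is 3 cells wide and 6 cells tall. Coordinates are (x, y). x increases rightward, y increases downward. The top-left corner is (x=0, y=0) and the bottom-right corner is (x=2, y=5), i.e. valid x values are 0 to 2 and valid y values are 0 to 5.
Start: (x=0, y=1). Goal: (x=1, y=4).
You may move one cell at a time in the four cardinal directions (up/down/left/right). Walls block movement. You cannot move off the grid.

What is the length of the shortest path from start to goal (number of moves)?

BFS from (x=0, y=1) until reaching (x=1, y=4):
  Distance 0: (x=0, y=1)
  Distance 1: (x=0, y=0), (x=1, y=1), (x=0, y=2)
  Distance 2: (x=2, y=1), (x=1, y=2), (x=0, y=3)
  Distance 3: (x=2, y=0), (x=0, y=4)
  Distance 4: (x=1, y=4), (x=0, y=5)  <- goal reached here
One shortest path (4 moves): (x=0, y=1) -> (x=0, y=2) -> (x=0, y=3) -> (x=0, y=4) -> (x=1, y=4)

Answer: Shortest path length: 4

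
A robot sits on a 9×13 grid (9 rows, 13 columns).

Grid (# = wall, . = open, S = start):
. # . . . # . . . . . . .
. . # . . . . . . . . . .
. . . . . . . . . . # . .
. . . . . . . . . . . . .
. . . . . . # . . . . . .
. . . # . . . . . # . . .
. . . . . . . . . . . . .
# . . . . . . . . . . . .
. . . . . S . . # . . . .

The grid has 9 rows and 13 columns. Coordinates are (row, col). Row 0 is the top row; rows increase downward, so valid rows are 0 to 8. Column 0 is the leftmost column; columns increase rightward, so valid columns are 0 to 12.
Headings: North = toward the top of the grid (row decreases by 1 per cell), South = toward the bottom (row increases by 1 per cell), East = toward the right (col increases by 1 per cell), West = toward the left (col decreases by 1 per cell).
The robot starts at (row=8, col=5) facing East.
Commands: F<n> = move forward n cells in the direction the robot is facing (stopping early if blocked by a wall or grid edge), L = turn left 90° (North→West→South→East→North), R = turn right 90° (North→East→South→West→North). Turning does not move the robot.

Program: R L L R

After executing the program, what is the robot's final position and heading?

Answer: Final position: (row=8, col=5), facing East

Derivation:
Start: (row=8, col=5), facing East
  R: turn right, now facing South
  L: turn left, now facing East
  L: turn left, now facing North
  R: turn right, now facing East
Final: (row=8, col=5), facing East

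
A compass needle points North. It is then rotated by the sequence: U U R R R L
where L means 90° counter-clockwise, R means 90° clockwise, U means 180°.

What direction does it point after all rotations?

Start: North
  U (U-turn (180°)) -> South
  U (U-turn (180°)) -> North
  R (right (90° clockwise)) -> East
  R (right (90° clockwise)) -> South
  R (right (90° clockwise)) -> West
  L (left (90° counter-clockwise)) -> South
Final: South

Answer: Final heading: South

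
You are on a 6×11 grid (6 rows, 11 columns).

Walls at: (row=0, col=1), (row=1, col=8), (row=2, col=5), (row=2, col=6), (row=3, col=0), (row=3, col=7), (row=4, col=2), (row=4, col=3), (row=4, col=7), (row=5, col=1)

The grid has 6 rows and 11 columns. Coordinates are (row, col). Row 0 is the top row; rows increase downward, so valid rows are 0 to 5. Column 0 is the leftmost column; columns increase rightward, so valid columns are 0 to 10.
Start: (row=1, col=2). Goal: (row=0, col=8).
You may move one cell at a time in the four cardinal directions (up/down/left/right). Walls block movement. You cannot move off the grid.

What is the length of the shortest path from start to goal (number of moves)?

BFS from (row=1, col=2) until reaching (row=0, col=8):
  Distance 0: (row=1, col=2)
  Distance 1: (row=0, col=2), (row=1, col=1), (row=1, col=3), (row=2, col=2)
  Distance 2: (row=0, col=3), (row=1, col=0), (row=1, col=4), (row=2, col=1), (row=2, col=3), (row=3, col=2)
  Distance 3: (row=0, col=0), (row=0, col=4), (row=1, col=5), (row=2, col=0), (row=2, col=4), (row=3, col=1), (row=3, col=3)
  Distance 4: (row=0, col=5), (row=1, col=6), (row=3, col=4), (row=4, col=1)
  Distance 5: (row=0, col=6), (row=1, col=7), (row=3, col=5), (row=4, col=0), (row=4, col=4)
  Distance 6: (row=0, col=7), (row=2, col=7), (row=3, col=6), (row=4, col=5), (row=5, col=0), (row=5, col=4)
  Distance 7: (row=0, col=8), (row=2, col=8), (row=4, col=6), (row=5, col=3), (row=5, col=5)  <- goal reached here
One shortest path (7 moves): (row=1, col=2) -> (row=1, col=3) -> (row=1, col=4) -> (row=1, col=5) -> (row=1, col=6) -> (row=1, col=7) -> (row=0, col=7) -> (row=0, col=8)

Answer: Shortest path length: 7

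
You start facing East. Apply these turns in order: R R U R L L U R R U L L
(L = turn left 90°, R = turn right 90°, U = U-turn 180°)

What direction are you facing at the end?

Answer: Final heading: North

Derivation:
Start: East
  R (right (90° clockwise)) -> South
  R (right (90° clockwise)) -> West
  U (U-turn (180°)) -> East
  R (right (90° clockwise)) -> South
  L (left (90° counter-clockwise)) -> East
  L (left (90° counter-clockwise)) -> North
  U (U-turn (180°)) -> South
  R (right (90° clockwise)) -> West
  R (right (90° clockwise)) -> North
  U (U-turn (180°)) -> South
  L (left (90° counter-clockwise)) -> East
  L (left (90° counter-clockwise)) -> North
Final: North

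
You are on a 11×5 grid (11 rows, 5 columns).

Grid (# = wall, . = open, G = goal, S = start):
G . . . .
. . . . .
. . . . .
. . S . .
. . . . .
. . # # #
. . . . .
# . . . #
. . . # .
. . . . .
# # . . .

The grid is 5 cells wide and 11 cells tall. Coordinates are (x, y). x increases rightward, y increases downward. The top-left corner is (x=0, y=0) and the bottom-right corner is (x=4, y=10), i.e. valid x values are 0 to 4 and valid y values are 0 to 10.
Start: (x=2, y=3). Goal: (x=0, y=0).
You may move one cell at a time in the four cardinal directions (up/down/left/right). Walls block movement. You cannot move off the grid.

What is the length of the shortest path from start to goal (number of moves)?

Answer: Shortest path length: 5

Derivation:
BFS from (x=2, y=3) until reaching (x=0, y=0):
  Distance 0: (x=2, y=3)
  Distance 1: (x=2, y=2), (x=1, y=3), (x=3, y=3), (x=2, y=4)
  Distance 2: (x=2, y=1), (x=1, y=2), (x=3, y=2), (x=0, y=3), (x=4, y=3), (x=1, y=4), (x=3, y=4)
  Distance 3: (x=2, y=0), (x=1, y=1), (x=3, y=1), (x=0, y=2), (x=4, y=2), (x=0, y=4), (x=4, y=4), (x=1, y=5)
  Distance 4: (x=1, y=0), (x=3, y=0), (x=0, y=1), (x=4, y=1), (x=0, y=5), (x=1, y=6)
  Distance 5: (x=0, y=0), (x=4, y=0), (x=0, y=6), (x=2, y=6), (x=1, y=7)  <- goal reached here
One shortest path (5 moves): (x=2, y=3) -> (x=1, y=3) -> (x=0, y=3) -> (x=0, y=2) -> (x=0, y=1) -> (x=0, y=0)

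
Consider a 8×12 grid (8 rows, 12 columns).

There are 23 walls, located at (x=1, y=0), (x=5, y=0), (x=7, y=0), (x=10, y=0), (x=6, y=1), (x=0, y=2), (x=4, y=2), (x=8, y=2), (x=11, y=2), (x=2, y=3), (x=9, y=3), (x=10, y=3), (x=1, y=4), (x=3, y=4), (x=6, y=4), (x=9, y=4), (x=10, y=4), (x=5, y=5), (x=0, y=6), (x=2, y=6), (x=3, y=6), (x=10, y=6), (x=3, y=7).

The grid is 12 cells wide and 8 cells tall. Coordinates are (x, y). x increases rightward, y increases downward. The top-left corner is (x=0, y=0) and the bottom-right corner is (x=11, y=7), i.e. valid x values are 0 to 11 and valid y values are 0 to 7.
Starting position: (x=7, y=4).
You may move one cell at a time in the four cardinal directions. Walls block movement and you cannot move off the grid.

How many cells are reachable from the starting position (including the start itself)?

BFS flood-fill from (x=7, y=4):
  Distance 0: (x=7, y=4)
  Distance 1: (x=7, y=3), (x=8, y=4), (x=7, y=5)
  Distance 2: (x=7, y=2), (x=6, y=3), (x=8, y=3), (x=6, y=5), (x=8, y=5), (x=7, y=6)
  Distance 3: (x=7, y=1), (x=6, y=2), (x=5, y=3), (x=9, y=5), (x=6, y=6), (x=8, y=6), (x=7, y=7)
  Distance 4: (x=8, y=1), (x=5, y=2), (x=4, y=3), (x=5, y=4), (x=10, y=5), (x=5, y=6), (x=9, y=6), (x=6, y=7), (x=8, y=7)
  Distance 5: (x=8, y=0), (x=5, y=1), (x=9, y=1), (x=3, y=3), (x=4, y=4), (x=11, y=5), (x=4, y=6), (x=5, y=7), (x=9, y=7)
  Distance 6: (x=9, y=0), (x=4, y=1), (x=10, y=1), (x=3, y=2), (x=9, y=2), (x=11, y=4), (x=4, y=5), (x=11, y=6), (x=4, y=7), (x=10, y=7)
  Distance 7: (x=4, y=0), (x=3, y=1), (x=11, y=1), (x=2, y=2), (x=10, y=2), (x=11, y=3), (x=3, y=5), (x=11, y=7)
  Distance 8: (x=3, y=0), (x=11, y=0), (x=2, y=1), (x=1, y=2), (x=2, y=5)
  Distance 9: (x=2, y=0), (x=1, y=1), (x=1, y=3), (x=2, y=4), (x=1, y=5)
  Distance 10: (x=0, y=1), (x=0, y=3), (x=0, y=5), (x=1, y=6)
  Distance 11: (x=0, y=0), (x=0, y=4), (x=1, y=7)
  Distance 12: (x=0, y=7), (x=2, y=7)
Total reachable: 72 (grid has 73 open cells total)

Answer: Reachable cells: 72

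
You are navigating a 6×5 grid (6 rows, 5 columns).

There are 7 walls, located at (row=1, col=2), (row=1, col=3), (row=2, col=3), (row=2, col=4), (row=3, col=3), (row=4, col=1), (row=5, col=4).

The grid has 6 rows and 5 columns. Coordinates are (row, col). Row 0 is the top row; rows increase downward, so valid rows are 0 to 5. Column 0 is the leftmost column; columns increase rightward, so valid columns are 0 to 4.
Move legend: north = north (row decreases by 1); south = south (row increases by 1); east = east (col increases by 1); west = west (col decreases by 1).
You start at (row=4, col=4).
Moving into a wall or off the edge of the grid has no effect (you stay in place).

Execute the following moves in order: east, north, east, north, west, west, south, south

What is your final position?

Start: (row=4, col=4)
  east (east): blocked, stay at (row=4, col=4)
  north (north): (row=4, col=4) -> (row=3, col=4)
  east (east): blocked, stay at (row=3, col=4)
  north (north): blocked, stay at (row=3, col=4)
  west (west): blocked, stay at (row=3, col=4)
  west (west): blocked, stay at (row=3, col=4)
  south (south): (row=3, col=4) -> (row=4, col=4)
  south (south): blocked, stay at (row=4, col=4)
Final: (row=4, col=4)

Answer: Final position: (row=4, col=4)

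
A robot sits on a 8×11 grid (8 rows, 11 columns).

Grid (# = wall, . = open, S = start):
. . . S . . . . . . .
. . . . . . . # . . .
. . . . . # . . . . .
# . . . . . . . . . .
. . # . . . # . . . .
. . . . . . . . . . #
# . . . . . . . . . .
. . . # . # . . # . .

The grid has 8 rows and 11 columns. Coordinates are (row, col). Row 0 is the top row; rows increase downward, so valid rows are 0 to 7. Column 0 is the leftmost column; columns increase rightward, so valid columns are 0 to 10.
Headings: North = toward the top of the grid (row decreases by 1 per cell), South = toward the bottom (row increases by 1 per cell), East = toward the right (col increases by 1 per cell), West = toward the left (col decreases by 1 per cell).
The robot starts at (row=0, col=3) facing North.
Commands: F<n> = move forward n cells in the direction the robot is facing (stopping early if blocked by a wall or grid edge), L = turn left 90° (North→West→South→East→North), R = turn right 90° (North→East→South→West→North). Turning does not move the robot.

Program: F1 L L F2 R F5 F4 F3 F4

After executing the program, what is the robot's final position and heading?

Start: (row=0, col=3), facing North
  F1: move forward 0/1 (blocked), now at (row=0, col=3)
  L: turn left, now facing West
  L: turn left, now facing South
  F2: move forward 2, now at (row=2, col=3)
  R: turn right, now facing West
  F5: move forward 3/5 (blocked), now at (row=2, col=0)
  F4: move forward 0/4 (blocked), now at (row=2, col=0)
  F3: move forward 0/3 (blocked), now at (row=2, col=0)
  F4: move forward 0/4 (blocked), now at (row=2, col=0)
Final: (row=2, col=0), facing West

Answer: Final position: (row=2, col=0), facing West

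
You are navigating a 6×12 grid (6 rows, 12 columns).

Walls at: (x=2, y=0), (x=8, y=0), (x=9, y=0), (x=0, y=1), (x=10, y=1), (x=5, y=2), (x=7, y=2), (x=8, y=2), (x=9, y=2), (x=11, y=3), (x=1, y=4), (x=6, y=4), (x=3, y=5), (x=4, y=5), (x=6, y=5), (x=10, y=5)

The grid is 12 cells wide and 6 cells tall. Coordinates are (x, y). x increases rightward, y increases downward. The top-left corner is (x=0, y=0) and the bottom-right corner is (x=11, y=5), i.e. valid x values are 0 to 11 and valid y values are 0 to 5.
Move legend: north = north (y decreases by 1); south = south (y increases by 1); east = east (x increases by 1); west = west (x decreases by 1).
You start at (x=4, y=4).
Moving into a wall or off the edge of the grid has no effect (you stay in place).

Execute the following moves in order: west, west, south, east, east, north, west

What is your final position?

Start: (x=4, y=4)
  west (west): (x=4, y=4) -> (x=3, y=4)
  west (west): (x=3, y=4) -> (x=2, y=4)
  south (south): (x=2, y=4) -> (x=2, y=5)
  east (east): blocked, stay at (x=2, y=5)
  east (east): blocked, stay at (x=2, y=5)
  north (north): (x=2, y=5) -> (x=2, y=4)
  west (west): blocked, stay at (x=2, y=4)
Final: (x=2, y=4)

Answer: Final position: (x=2, y=4)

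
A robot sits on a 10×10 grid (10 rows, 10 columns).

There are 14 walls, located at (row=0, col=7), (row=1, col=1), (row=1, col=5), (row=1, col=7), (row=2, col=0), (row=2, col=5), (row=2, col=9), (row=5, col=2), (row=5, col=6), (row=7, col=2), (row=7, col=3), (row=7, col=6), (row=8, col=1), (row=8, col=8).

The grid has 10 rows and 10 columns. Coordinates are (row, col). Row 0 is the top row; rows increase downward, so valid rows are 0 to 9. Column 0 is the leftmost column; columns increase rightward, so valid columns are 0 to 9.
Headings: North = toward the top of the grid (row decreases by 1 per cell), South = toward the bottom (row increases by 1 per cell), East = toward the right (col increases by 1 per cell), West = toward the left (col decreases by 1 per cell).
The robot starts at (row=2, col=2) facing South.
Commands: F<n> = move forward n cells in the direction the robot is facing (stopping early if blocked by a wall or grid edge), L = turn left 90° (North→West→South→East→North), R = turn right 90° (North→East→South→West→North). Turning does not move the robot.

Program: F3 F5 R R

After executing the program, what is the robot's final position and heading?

Start: (row=2, col=2), facing South
  F3: move forward 2/3 (blocked), now at (row=4, col=2)
  F5: move forward 0/5 (blocked), now at (row=4, col=2)
  R: turn right, now facing West
  R: turn right, now facing North
Final: (row=4, col=2), facing North

Answer: Final position: (row=4, col=2), facing North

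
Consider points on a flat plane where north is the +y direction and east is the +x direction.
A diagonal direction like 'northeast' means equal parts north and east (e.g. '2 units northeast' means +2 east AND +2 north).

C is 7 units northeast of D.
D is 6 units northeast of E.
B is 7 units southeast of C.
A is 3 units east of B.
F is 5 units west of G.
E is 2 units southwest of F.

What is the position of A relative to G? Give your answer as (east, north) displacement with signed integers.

Answer: A is at (east=16, north=4) relative to G.

Derivation:
Place G at the origin (east=0, north=0).
  F is 5 units west of G: delta (east=-5, north=+0); F at (east=-5, north=0).
  E is 2 units southwest of F: delta (east=-2, north=-2); E at (east=-7, north=-2).
  D is 6 units northeast of E: delta (east=+6, north=+6); D at (east=-1, north=4).
  C is 7 units northeast of D: delta (east=+7, north=+7); C at (east=6, north=11).
  B is 7 units southeast of C: delta (east=+7, north=-7); B at (east=13, north=4).
  A is 3 units east of B: delta (east=+3, north=+0); A at (east=16, north=4).
Therefore A relative to G: (east=16, north=4).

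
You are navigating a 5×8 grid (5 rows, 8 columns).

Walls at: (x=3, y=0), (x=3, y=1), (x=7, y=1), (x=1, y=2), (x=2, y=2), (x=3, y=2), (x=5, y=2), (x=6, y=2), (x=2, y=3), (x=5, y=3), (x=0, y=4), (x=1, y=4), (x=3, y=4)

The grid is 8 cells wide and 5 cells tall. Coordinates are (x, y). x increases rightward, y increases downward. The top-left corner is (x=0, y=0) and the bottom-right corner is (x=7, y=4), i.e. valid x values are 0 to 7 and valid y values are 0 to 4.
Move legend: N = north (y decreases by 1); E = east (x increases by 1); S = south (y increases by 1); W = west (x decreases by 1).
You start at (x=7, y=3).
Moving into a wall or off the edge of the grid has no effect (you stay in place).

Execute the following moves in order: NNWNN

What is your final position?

Answer: Final position: (x=7, y=2)

Derivation:
Start: (x=7, y=3)
  N (north): (x=7, y=3) -> (x=7, y=2)
  N (north): blocked, stay at (x=7, y=2)
  W (west): blocked, stay at (x=7, y=2)
  N (north): blocked, stay at (x=7, y=2)
  N (north): blocked, stay at (x=7, y=2)
Final: (x=7, y=2)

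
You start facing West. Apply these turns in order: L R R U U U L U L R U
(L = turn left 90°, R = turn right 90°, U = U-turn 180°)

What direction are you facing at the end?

Start: West
  L (left (90° counter-clockwise)) -> South
  R (right (90° clockwise)) -> West
  R (right (90° clockwise)) -> North
  U (U-turn (180°)) -> South
  U (U-turn (180°)) -> North
  U (U-turn (180°)) -> South
  L (left (90° counter-clockwise)) -> East
  U (U-turn (180°)) -> West
  L (left (90° counter-clockwise)) -> South
  R (right (90° clockwise)) -> West
  U (U-turn (180°)) -> East
Final: East

Answer: Final heading: East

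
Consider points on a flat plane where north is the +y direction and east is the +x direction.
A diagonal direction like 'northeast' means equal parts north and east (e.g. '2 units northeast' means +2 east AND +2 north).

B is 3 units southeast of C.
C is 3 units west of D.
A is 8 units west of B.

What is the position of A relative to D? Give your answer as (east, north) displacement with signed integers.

Place D at the origin (east=0, north=0).
  C is 3 units west of D: delta (east=-3, north=+0); C at (east=-3, north=0).
  B is 3 units southeast of C: delta (east=+3, north=-3); B at (east=0, north=-3).
  A is 8 units west of B: delta (east=-8, north=+0); A at (east=-8, north=-3).
Therefore A relative to D: (east=-8, north=-3).

Answer: A is at (east=-8, north=-3) relative to D.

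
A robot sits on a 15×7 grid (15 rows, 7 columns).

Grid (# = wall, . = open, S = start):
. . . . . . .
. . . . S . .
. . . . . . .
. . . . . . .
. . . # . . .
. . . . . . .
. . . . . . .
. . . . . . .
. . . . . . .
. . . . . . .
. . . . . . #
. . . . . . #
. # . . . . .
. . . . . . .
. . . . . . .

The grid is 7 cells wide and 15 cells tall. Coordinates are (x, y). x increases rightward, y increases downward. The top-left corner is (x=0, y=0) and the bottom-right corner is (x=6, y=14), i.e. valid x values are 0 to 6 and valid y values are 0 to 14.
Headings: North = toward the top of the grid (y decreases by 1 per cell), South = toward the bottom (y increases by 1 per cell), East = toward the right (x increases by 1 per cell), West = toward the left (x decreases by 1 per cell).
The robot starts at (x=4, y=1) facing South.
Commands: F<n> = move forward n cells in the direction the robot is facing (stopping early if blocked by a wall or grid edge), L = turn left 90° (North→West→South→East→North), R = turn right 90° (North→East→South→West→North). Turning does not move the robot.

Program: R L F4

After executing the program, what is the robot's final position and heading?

Answer: Final position: (x=4, y=5), facing South

Derivation:
Start: (x=4, y=1), facing South
  R: turn right, now facing West
  L: turn left, now facing South
  F4: move forward 4, now at (x=4, y=5)
Final: (x=4, y=5), facing South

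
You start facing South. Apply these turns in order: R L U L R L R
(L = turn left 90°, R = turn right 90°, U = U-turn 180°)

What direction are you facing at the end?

Answer: Final heading: North

Derivation:
Start: South
  R (right (90° clockwise)) -> West
  L (left (90° counter-clockwise)) -> South
  U (U-turn (180°)) -> North
  L (left (90° counter-clockwise)) -> West
  R (right (90° clockwise)) -> North
  L (left (90° counter-clockwise)) -> West
  R (right (90° clockwise)) -> North
Final: North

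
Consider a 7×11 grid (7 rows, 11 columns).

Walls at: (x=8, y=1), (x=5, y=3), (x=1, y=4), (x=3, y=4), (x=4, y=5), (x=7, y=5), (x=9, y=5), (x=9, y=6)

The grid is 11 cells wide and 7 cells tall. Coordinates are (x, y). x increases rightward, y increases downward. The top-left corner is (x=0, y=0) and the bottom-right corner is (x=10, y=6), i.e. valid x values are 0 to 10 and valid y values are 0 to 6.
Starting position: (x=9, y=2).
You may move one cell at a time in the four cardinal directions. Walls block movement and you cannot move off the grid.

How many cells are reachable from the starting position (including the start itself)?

Answer: Reachable cells: 69

Derivation:
BFS flood-fill from (x=9, y=2):
  Distance 0: (x=9, y=2)
  Distance 1: (x=9, y=1), (x=8, y=2), (x=10, y=2), (x=9, y=3)
  Distance 2: (x=9, y=0), (x=10, y=1), (x=7, y=2), (x=8, y=3), (x=10, y=3), (x=9, y=4)
  Distance 3: (x=8, y=0), (x=10, y=0), (x=7, y=1), (x=6, y=2), (x=7, y=3), (x=8, y=4), (x=10, y=4)
  Distance 4: (x=7, y=0), (x=6, y=1), (x=5, y=2), (x=6, y=3), (x=7, y=4), (x=8, y=5), (x=10, y=5)
  Distance 5: (x=6, y=0), (x=5, y=1), (x=4, y=2), (x=6, y=4), (x=8, y=6), (x=10, y=6)
  Distance 6: (x=5, y=0), (x=4, y=1), (x=3, y=2), (x=4, y=3), (x=5, y=4), (x=6, y=5), (x=7, y=6)
  Distance 7: (x=4, y=0), (x=3, y=1), (x=2, y=2), (x=3, y=3), (x=4, y=4), (x=5, y=5), (x=6, y=6)
  Distance 8: (x=3, y=0), (x=2, y=1), (x=1, y=2), (x=2, y=3), (x=5, y=6)
  Distance 9: (x=2, y=0), (x=1, y=1), (x=0, y=2), (x=1, y=3), (x=2, y=4), (x=4, y=6)
  Distance 10: (x=1, y=0), (x=0, y=1), (x=0, y=3), (x=2, y=5), (x=3, y=6)
  Distance 11: (x=0, y=0), (x=0, y=4), (x=1, y=5), (x=3, y=5), (x=2, y=6)
  Distance 12: (x=0, y=5), (x=1, y=6)
  Distance 13: (x=0, y=6)
Total reachable: 69 (grid has 69 open cells total)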